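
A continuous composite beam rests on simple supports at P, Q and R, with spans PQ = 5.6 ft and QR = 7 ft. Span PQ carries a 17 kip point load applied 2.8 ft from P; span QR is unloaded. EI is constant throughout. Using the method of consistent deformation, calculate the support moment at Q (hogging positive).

Insert a hinge at Q; M_Q is the redundant, and each span becomes simply supported.
End slopes at the hinge Q, treating each span as simply supported:
  span PQ: point load 17 at a = 2.8: Pab(L + a)/(6LEI) = 33.32/EI
  relative rotation θ_0 = (33.32 + 0)/EI = 33.32/EI
A unit hogging moment at Q produces rotation L₁/(3EI) + L₂/(3EI) = 4.2/EI.
Slope continuity at Q: θ_0 = M_Q·4.2/EI, so M_Q = 33.32/4.2 = 7.933 kip·ft (hogging).

M_Q = 7.933 kip·ft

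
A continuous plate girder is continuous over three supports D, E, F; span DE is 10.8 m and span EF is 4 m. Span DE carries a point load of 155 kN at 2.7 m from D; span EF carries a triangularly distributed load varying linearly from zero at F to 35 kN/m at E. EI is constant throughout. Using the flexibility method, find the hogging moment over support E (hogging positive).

M_E = 153.2 kN·m

Release continuity at E by inserting a hinge; the redundant is the internal moment M_E. The primary structure is two simply-supported spans DE and EF.
Rotations at E on the released spans (each span's end-slope, ×1/EI):
  span DE: point load 155 at a = 2.7: Pab(L + a)/(6LEI) = 706.2/EI
  span EF: triangular load, peak 35: w₀L³/(45EI) = 49.78/EI
  relative rotation θ_0 = (706.2 + 49.78)/EI = 756/EI
A unit hogging moment at E produces rotation L₁/(3EI) + L₂/(3EI) = 4.933/EI.
Compatibility: M_E·(L₁+L₂)/(3EI) = θ_0, giving M_E = 153.2 kN·m (hogging).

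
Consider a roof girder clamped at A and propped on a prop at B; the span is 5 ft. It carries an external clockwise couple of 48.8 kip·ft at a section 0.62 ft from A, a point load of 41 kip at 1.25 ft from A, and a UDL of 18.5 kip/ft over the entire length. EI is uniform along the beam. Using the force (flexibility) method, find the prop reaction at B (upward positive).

R_B = 41.62 kip

Choose R_B as the redundant. The primary structure is the cantilever fixed at A.
Primary-structure tip deflection at B by superposition:
  clockwise couple 48.8 at a = 0.62: M₀a(2L − a)/(2EI) = 141.9/EI
  point load 41 at a = 1.25: Pa²(3L − a)/(6EI) = 146.8/EI
  UDL 18.5: wL⁴/(8EI) = 1445/EI
  δ_0 = 1734/EI
Flexibility coefficient — unit upward force at B: δ_{BB} = L³/(3EI) = 41.67/EI.
The prop prevents deflection at B: R_B = δ_0/δ_{BB} = 1734/41.67 = 41.62 kip.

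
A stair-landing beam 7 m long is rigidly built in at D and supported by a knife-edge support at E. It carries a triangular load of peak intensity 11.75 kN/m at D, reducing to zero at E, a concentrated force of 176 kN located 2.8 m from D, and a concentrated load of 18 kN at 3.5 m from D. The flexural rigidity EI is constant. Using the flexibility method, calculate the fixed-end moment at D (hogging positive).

M_D = 298.6 kN·m

Take the reaction at E as the redundant and release it; the primary structure is a cantilever fixed at D.
Downward deflection at the released point E due to the loads:
  triangular load, peak 11.75 at the fixed end: w₀L⁴/(30EI) = 940.4/EI
  point load 176 at a = 2.8: Pa²(3L − a)/(6EI) = 4186/EI
  point load 18 at a = 3.5: Pa²(3L − a)/(6EI) = 643.1/EI
  δ_0 = 5769/EI
Tip deflection under a unit load at E: L³/(3EI) = 114.3/EI.
The prop prevents deflection at E: R_E = δ_0/δ_{EE} = 5769/114.3 = 50.46 kN.
Moment equilibrium about D: M_D = Σ(load moments about D) − R_E·L = 651.8 − 50.46×7 = 298.6 kN·m.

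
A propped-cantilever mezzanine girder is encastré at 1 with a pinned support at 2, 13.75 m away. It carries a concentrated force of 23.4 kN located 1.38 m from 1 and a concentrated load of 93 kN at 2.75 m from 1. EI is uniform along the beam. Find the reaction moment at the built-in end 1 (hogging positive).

M_1 = 211.7 kN·m

Remove the prop at 2; the released (primary) structure is a cantilever built in at 1.
Deflection at 2 on the released cantilever, summing each load's contribution:
  point load 23.4 at a = 1.38: Pa²(3L − a)/(6EI) = 296.1/EI
  point load 93 at a = 2.75: Pa²(3L − a)/(6EI) = 4513/EI
  δ_0 = 4809/EI
Tip deflection under a unit load at 2: L³/(3EI) = 866.5/EI.
Compatibility at 2: δ_0 − R_2·δ_{22} = 0, so R_2 = 4809/866.5 = 5.55 kN.
Moment equilibrium about 1: M_1 = Σ(load moments about 1) − R_2·L = 288 − 5.55×13.75 = 211.7 kN·m.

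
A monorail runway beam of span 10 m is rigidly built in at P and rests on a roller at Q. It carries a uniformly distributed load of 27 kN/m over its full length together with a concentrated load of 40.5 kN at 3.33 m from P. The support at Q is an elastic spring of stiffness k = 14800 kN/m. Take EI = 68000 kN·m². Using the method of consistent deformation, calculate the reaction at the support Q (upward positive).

Take the reaction at Q as the redundant and release it; the primary structure is a cantilever fixed at P.
Primary-structure tip deflection at Q by superposition:
  UDL 27: wL⁴/(8EI) = 33750/EI
  point load 40.5 at a = 3.33: Pa²(3L − a)/(6EI) = 1996/EI
  δ_0 = 35746/EI
Tip deflection under a unit load at Q: L³/(3EI) = 333.3/EI.
With EI = 68000 kN·m²: δ_0 = 0.52568 m and δ_{QQ} = 0.004902 m/kN.
Compatibility — the spring shortens by R_Q/k under the reaction it provides: δ_0 − R_Q·δ_{QQ} = R_Q/k. With 1/k = 0.000068 m/kN, R_Q = δ_0 / (δ_{QQ} + 1/k) = 0.52568 / (0.004902 + 0.000068) = 105.8 kN.

R_Q = 105.8 kN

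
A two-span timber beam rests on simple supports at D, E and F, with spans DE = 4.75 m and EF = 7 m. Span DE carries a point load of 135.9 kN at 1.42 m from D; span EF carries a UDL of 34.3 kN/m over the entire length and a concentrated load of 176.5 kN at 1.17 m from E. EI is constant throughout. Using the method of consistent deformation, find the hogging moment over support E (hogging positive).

Insert a hinge at E; M_E is the redundant, and each span becomes simply supported.
Rotations at E on the released spans (each span's end-slope, ×1/EI):
  span DE: point load 135.9 at a = 1.42: Pab(L + a)/(6LEI) = 139.1/EI
  span EF: UDL 34.3: wL³/(24EI) = 490.2/EI
  span EF: point load 176.5 at a = 1.17: Pab(L + b)/(6LEI) = 367.8/EI
  relative rotation θ_0 = (139.1 + 858)/EI = 997.1/EI
A unit hogging moment at E produces rotation L₁/(3EI) + L₂/(3EI) = 3.917/EI.
Compatibility: M_E·(L₁+L₂)/(3EI) = θ_0, giving M_E = 254.6 kN·m (hogging).

M_E = 254.6 kN·m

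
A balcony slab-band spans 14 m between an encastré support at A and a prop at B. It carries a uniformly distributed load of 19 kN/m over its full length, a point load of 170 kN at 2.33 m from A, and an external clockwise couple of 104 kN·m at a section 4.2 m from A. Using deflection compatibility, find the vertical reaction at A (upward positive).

Take the reaction at B as the redundant and release it; the primary structure is a cantilever fixed at A.
Primary-structure tip deflection at B by superposition:
  UDL 19: wL⁴/(8EI) = 91238/EI
  point load 170 at a = 2.33: Pa²(3L − a)/(6EI) = 6102/EI
  clockwise couple 104 at a = 4.2: M₀a(2L − a)/(2EI) = 5198/EI
  δ_0 = 102538/EI
Tip deflection under a unit load at B: L³/(3EI) = 914.7/EI.
The prop prevents deflection at B: R_B = δ_0/δ_{BB} = 102538/914.7 = 112.1 kN.
Vertical equilibrium: R_A = ΣP − R_B = 436 − 112.1 = 323.9 kN.

R_A = 323.9 kN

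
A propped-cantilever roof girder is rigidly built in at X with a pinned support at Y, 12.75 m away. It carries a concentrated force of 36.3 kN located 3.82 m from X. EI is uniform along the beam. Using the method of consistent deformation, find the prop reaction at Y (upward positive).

R_Y = 4.4 kN

Take the reaction at Y as the redundant and release it; the primary structure is a cantilever fixed at X.
Downward deflection at the released point Y due to the loads:
  point load 36.3 at a = 3.82: Pa²(3L − a)/(6EI) = 3040/EI
Flexibility coefficient — unit upward force at Y: δ_{YY} = L³/(3EI) = 690.9/EI.
Compatibility at Y: δ_0 − R_Y·δ_{YY} = 0, so R_Y = 3040/690.9 = 4.4 kN.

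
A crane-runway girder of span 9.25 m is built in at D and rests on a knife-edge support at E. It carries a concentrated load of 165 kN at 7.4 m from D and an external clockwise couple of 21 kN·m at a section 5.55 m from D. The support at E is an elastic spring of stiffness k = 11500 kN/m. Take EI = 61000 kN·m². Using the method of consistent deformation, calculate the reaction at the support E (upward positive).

R_E = 116.7 kN

Take the reaction at E as the redundant and release it; the primary structure is a cantilever fixed at D.
Free-end deflection of the primary structure under the applied loading (downward +):
  point load 165 at a = 7.4: Pa²(3L − a)/(6EI) = 30645/EI
  clockwise couple 21 at a = 5.55: M₀a(2L − a)/(2EI) = 754.7/EI
  δ_0 = 31400/EI
Tip deflection under a unit load at E: L³/(3EI) = 263.8/EI.
With EI = 61000 kN·m²: δ_0 = 0.51475 m and δ_{EE} = 0.004325 m/kN.
Compatibility — the spring shortens by R_E/k under the reaction it provides: δ_0 − R_E·δ_{EE} = R_E/k. With 1/k = 0.000087 m/kN, R_E = δ_0 / (δ_{EE} + 1/k) = 0.51475 / (0.004325 + 0.000087) = 116.7 kN.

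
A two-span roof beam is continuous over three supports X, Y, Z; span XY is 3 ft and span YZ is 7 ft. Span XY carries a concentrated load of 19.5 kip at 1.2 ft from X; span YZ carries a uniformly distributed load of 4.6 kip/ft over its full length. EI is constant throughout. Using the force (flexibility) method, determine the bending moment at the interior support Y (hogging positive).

M_Y = 22.67 kip·ft

Take M_Y as the redundant. Released structure: two simple spans XY and YZ with a hinge at Y.
Rotations at Y on the released spans (each span's end-slope, ×1/EI):
  span XY: point load 19.5 at a = 1.2: Pab(L + a)/(6LEI) = 9.828/EI
  span YZ: UDL 4.6: wL³/(24EI) = 65.74/EI
  relative rotation θ_0 = (9.828 + 65.74)/EI = 75.57/EI
A unit hogging moment at Y produces rotation L₁/(3EI) + L₂/(3EI) = 3.333/EI.
Compatibility: M_Y·(L₁+L₂)/(3EI) = θ_0, giving M_Y = 22.67 kip·ft (hogging).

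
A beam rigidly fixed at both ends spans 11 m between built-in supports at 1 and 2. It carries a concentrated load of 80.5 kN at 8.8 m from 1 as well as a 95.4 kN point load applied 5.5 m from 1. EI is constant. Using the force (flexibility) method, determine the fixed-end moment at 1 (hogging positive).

M_1 = 159.5 kN·m

Take the two fixed-end moments M_1, M_2 as redundants; the released structure is the simple span 12.
On the primary (simply-supported) span, the end slopes from the loading are:
  at 1: point load 80.5 at a = 8.8: Pab(L + b)/(6LEI) = 311.7/EI
  at 2: point load 80.5 at a = 8.8: Pab(L + a)/(6LEI) = 467.5/EI
  at 1: point load 95.4 at a = 5.5: Pab(L + b)/(6LEI) = 721.5/EI
  at 2: point load 95.4 at a = 5.5: Pab(L + a)/(6LEI) = 721.5/EI
  θ_10 = 1033/EI,  θ_20 = 1189/EI
Flexibility coefficients: a unit moment at one end gives L/(3EI) there and L/(6EI) at the far end, so f₁₁ = f₂₂ = 3.667/EI and f₁₂ = f₂₁ = 1.833/EI.
Compatibility — zero rotation at each built-in end:
  3.667 M_1 + 1.833 M_2 = 1033
  1.833 M_1 + 3.667 M_2 = 1189
Solving the pair gives M_1 = 159.5 kN·m and M_2 = 244.5 kN·m (hogging).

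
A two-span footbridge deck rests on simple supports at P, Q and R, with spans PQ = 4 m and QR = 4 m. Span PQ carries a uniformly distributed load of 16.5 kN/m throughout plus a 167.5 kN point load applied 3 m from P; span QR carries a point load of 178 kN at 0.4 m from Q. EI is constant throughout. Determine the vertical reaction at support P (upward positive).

R_P = 49.4 kN

Take M_Q as the redundant. Released structure: two simple spans PQ and QR with a hinge at Q.
Discontinuity in slope at Q on the released structure — sum the simple-span end rotations:
  span PQ: UDL 16.5: wL³/(24EI) = 44/EI
  span PQ: point load 167.5 at a = 3: Pab(L + a)/(6LEI) = 146.6/EI
  span QR: point load 178 at a = 0.4: Pab(L + b)/(6LEI) = 81.17/EI
  relative rotation θ_0 = (190.6 + 81.17)/EI = 271.7/EI
A unit hogging moment at Q produces rotation L₁/(3EI) + L₂/(3EI) = 2.667/EI.
Slope continuity at Q: θ_0 = M_Q·2.667/EI, so M_Q = 271.7/2.667 = 101.9 kN·m (hogging).
Span PQ, ΣM about P with M_Q applied at Q: R_Q^{PQ}·4 = 634.5 + 101.9, so R_Q^{PQ} = 184.1 kN and R_P = 233.5 − 184.1 = 49.4 kN.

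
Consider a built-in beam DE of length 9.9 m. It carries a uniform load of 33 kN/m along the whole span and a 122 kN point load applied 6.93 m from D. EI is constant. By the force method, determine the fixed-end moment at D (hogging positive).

M_D = 345.6 kN·m

Release both end moments; the primary structure is a simply-supported span DE with redundants M_D and M_E.
On the primary (simply-supported) span, the end slopes from the loading are:
  at D: UDL 33: wL³/(24EI) = 1334/EI
  at E: UDL 33: wL³/(24EI) = 1334/EI
  at D: point load 122 at a = 6.93: Pab(L + b)/(6LEI) = 544.1/EI
  at E: point load 122 at a = 6.93: Pab(L + a)/(6LEI) = 711.5/EI
  θ_D0 = 1878/EI,  θ_E0 = 2046/EI
Flexibility coefficients: a unit moment at one end gives L/(3EI) there and L/(6EI) at the far end, so f₁₁ = f₂₂ = 3.3/EI and f₁₂ = f₂₁ = 1.65/EI.
Compatibility — zero rotation at each built-in end:
  3.3 M_D + 1.65 M_E = 1878
  1.65 M_D + 3.3 M_E = 2046
Solving the pair gives M_D = 345.6 kN·m and M_E = 447.1 kN·m (hogging).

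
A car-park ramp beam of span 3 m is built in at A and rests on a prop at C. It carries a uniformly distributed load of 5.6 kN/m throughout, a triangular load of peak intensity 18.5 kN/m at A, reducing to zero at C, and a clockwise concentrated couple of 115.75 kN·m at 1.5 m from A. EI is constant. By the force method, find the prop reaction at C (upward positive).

R_C = 55.26 kN

Remove the prop at C; the released (primary) structure is a cantilever built in at A.
Free-end deflection of the primary structure under the applied loading (downward +):
  UDL 5.6: wL⁴/(8EI) = 56.7/EI
  triangular load, peak 18.5 at the fixed end: w₀L⁴/(30EI) = 49.95/EI
  clockwise couple 115.75 at a = 1.5: M₀a(2L − a)/(2EI) = 390.7/EI
  δ_0 = 497.3/EI
Flexibility coefficient — unit upward force at C: δ_{CC} = L³/(3EI) = 9/EI.
Compatibility at C: δ_0 − R_C·δ_{CC} = 0, so R_C = 497.3/9 = 55.26 kN.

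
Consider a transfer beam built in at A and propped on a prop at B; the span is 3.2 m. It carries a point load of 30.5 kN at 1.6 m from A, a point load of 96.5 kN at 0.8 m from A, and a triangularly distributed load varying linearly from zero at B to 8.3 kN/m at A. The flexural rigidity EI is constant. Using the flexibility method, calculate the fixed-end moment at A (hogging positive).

Release the roller at B. Primary structure: cantilever fixed at A.
Primary-structure tip deflection at B by superposition:
  point load 30.5 at a = 1.6: Pa²(3L − a)/(6EI) = 104.1/EI
  point load 96.5 at a = 0.8: Pa²(3L − a)/(6EI) = 90.58/EI
  triangular load, peak 8.3 at the fixed end: w₀L⁴/(30EI) = 29.01/EI
  δ_0 = 223.7/EI
Tip deflection under a unit load at B: L³/(3EI) = 10.92/EI.
The prop prevents deflection at B: R_B = δ_0/δ_{BB} = 223.7/10.92 = 20.48 kN.
Moment equilibrium about A: M_A = Σ(load moments about A) − R_B·L = 140.2 − 20.48×3.2 = 74.63 kN·m.

M_A = 74.63 kN·m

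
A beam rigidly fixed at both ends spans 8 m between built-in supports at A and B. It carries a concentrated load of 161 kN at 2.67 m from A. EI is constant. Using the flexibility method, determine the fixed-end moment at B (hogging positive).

Take the two fixed-end moments M_A, M_B as redundants; the released structure is the simple span AB.
Simple-span end rotations at A and B under the given loads:
  at A: point load 161 at a = 2.67: Pab(L + b)/(6LEI) = 636.3/EI
  at B: point load 161 at a = 2.67: Pab(L + a)/(6LEI) = 509.3/EI
  θ_A0 = 636.3/EI,  θ_B0 = 509.3/EI
Flexibility coefficients: a unit moment at one end gives L/(3EI) there and L/(6EI) at the far end, so f₁₁ = f₂₂ = 2.667/EI and f₁₂ = f₂₁ = 1.333/EI.
Compatibility — zero rotation at each built-in end:
  2.667 M_A + 1.333 M_B = 636.3
  1.333 M_A + 2.667 M_B = 509.3
Solving the pair gives M_A = 190.8 kN·m and M_B = 95.59 kN·m (hogging).

M_B = 95.59 kN·m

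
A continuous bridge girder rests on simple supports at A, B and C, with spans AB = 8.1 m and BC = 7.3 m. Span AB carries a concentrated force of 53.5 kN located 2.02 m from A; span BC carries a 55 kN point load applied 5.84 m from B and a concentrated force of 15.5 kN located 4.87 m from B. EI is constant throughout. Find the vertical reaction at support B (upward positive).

Insert a hinge at B; M_B is the redundant, and each span becomes simply supported.
End slopes at the hinge B, treating each span as simply supported:
  span AB: point load 53.5 at a = 2.02: Pab(L + a)/(6LEI) = 136.8/EI
  span BC: point load 55 at a = 5.84: Pab(L + b)/(6LEI) = 93.79/EI
  span BC: point load 15.5 at a = 4.87: Pab(L + b)/(6LEI) = 40.75/EI
  relative rotation θ_0 = (136.8 + 134.5)/EI = 271.4/EI
A unit hogging moment at B produces rotation L₁/(3EI) + L₂/(3EI) = 5.133/EI.
Compatibility: M_B·(L₁+L₂)/(3EI) = θ_0, giving M_B = 52.86 kN·m (hogging).
Span AB, ΣM about A with M_B applied at B: R_B^{AB}·8.1 = 108.1 + 52.86, so R_B^{AB} = 19.87 kN and R_A = 53.5 − 19.87 = 33.63 kN.
Span BC, ΣM about C: R_B^{BC}·7.3 = 118 + 52.86, so R_B^{BC} = 23.4 kN and R_C = 70.5 − 23.4 = 47.1 kN.
R_B = 19.87 + 23.4 = 43.27 kN.

R_B = 43.27 kN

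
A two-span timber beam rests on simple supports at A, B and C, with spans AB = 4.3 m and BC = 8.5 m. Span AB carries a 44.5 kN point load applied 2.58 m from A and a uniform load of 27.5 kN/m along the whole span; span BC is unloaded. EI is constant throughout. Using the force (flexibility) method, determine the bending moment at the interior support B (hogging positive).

Release continuity at B by inserting a hinge; the redundant is the internal moment M_B. The primary structure is two simply-supported spans AB and BC.
End slopes at the hinge B, treating each span as simply supported:
  span AB: point load 44.5 at a = 2.58: Pab(L + a)/(6LEI) = 52.66/EI
  span AB: UDL 27.5: wL³/(24EI) = 91.1/EI
  relative rotation θ_0 = (143.8 + 0)/EI = 143.8/EI
A unit hogging moment at B produces rotation L₁/(3EI) + L₂/(3EI) = 4.267/EI.
Slope continuity at B: θ_0 = M_B·4.267/EI, so M_B = 143.8/4.267 = 33.69 kN·m (hogging).

M_B = 33.69 kN·m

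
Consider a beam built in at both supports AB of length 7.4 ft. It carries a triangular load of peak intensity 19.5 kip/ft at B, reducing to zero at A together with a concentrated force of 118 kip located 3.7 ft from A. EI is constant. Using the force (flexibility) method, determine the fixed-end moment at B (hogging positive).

M_B = 162.5 kip·ft

Release both end moments; the primary structure is a simply-supported span AB with redundants M_A and M_B.
On the primary (simply-supported) span, the end slopes from the loading are:
  at A: triangular load, peak 19.5: 7w₀L³/(360EI) = 153.6/EI
  at B: triangular load, peak 19.5: w₀L³/(45EI) = 175.6/EI
  at A: point load 118 at a = 3.7: Pab(L + b)/(6LEI) = 403.9/EI
  at B: point load 118 at a = 3.7: Pab(L + a)/(6LEI) = 403.9/EI
  θ_A0 = 557.5/EI,  θ_B0 = 579.5/EI
Flexibility coefficients: a unit moment at one end gives L/(3EI) there and L/(6EI) at the far end, so f₁₁ = f₂₂ = 2.467/EI and f₁₂ = f₂₁ = 1.233/EI.
Compatibility — zero rotation at each built-in end:
  2.467 M_A + 1.233 M_B = 557.5
  1.233 M_A + 2.467 M_B = 579.5
Solving the pair gives M_A = 144.7 kip·ft and M_B = 162.5 kip·ft (hogging).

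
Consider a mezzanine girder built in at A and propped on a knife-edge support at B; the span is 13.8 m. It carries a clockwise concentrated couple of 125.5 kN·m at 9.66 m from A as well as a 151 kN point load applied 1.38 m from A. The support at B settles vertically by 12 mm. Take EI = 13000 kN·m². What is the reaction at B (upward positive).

R_B = 14.43 kN

Take the reaction at B as the redundant and release it; the primary structure is a cantilever fixed at A.
Primary-structure tip deflection at B by superposition:
  clockwise couple 125.5 at a = 9.66: M₀a(2L − a)/(2EI) = 10875/EI
  point load 151 at a = 1.38: Pa²(3L − a)/(6EI) = 1918/EI
  δ_0 = 12793/EI
Flexibility coefficient — unit upward force at B: δ_{BB} = L³/(3EI) = 876/EI.
With EI = 13000 kN·m²: δ_0 = 0.98405 m and δ_{BB} = 0.067386 m/kN.
Compatibility — the beam at B must follow the support down by 0.012 m: δ_0 − R_B·δ_{BB} = 0.012, so R_B = (0.98405 − 0.012)/0.067386 = 14.43 kN.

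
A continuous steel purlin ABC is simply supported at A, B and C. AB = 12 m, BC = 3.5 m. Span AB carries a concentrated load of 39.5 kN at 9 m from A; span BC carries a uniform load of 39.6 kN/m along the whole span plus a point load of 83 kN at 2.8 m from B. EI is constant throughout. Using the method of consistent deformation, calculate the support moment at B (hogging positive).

M_B = 80.2 kN·m

Insert a hinge at B; M_B is the redundant, and each span becomes simply supported.
Discontinuity in slope at B on the released structure — sum the simple-span end rotations:
  span AB: point load 39.5 at a = 9: Pab(L + a)/(6LEI) = 311.1/EI
  span BC: UDL 39.6: wL³/(24EI) = 70.74/EI
  span BC: point load 83 at a = 2.8: Pab(L + b)/(6LEI) = 32.54/EI
  relative rotation θ_0 = (311.1 + 103.3)/EI = 414.3/EI
A unit hogging moment at B produces rotation L₁/(3EI) + L₂/(3EI) = 5.167/EI.
Compatibility: M_B·(L₁+L₂)/(3EI) = θ_0, giving M_B = 80.2 kN·m (hogging).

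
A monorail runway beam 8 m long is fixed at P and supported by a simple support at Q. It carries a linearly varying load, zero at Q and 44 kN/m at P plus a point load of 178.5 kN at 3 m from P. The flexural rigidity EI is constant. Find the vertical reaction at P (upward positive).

Release the roller at Q. Primary structure: cantilever fixed at P.
Free-end deflection of the primary structure under the applied loading (downward +):
  triangular load, peak 44 at the fixed end: w₀L⁴/(30EI) = 6007/EI
  point load 178.5 at a = 3: Pa²(3L − a)/(6EI) = 5623/EI
  δ_0 = 11630/EI
Flexibility coefficient — unit upward force at Q: δ_{QQ} = L³/(3EI) = 170.7/EI.
Compatibility at Q: δ_0 − R_Q·δ_{QQ} = 0, so R_Q = 11630/170.7 = 68.15 kN.
Vertical equilibrium: R_P = ΣP − R_Q = 354.5 − 68.15 = 286.4 kN.

R_P = 286.4 kN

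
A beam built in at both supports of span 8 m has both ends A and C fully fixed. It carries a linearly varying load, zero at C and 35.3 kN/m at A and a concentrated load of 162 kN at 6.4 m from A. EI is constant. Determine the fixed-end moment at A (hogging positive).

Take the two fixed-end moments M_A, M_C as redundants; the released structure is the simple span AC.
On the primary (simply-supported) span, the end slopes from the loading are:
  at A: triangular load, peak 35.3: w₀L³/(45EI) = 401.6/EI
  at C: triangular load, peak 35.3: 7w₀L³/(360EI) = 351.4/EI
  at A: point load 162 at a = 6.4: Pab(L + b)/(6LEI) = 331.8/EI
  at C: point load 162 at a = 6.4: Pab(L + a)/(6LEI) = 497.7/EI
  θ_A0 = 733.4/EI,  θ_C0 = 849.1/EI
Flexibility coefficients: a unit moment at one end gives L/(3EI) there and L/(6EI) at the far end, so f₁₁ = f₂₂ = 2.667/EI and f₁₂ = f₂₁ = 1.333/EI.
Compatibility — zero rotation at each built-in end:
  2.667 M_A + 1.333 M_C = 733.4
  1.333 M_A + 2.667 M_C = 849.1
Solving the pair gives M_A = 154.4 kN·m and M_C = 241.2 kN·m (hogging).

M_A = 154.4 kN·m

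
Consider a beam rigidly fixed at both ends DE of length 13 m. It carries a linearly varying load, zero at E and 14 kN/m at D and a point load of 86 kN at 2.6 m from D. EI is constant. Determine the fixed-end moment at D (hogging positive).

Release both end moments; the primary structure is a simply-supported span DE with redundants M_D and M_E.
On the primary (simply-supported) span, the end slopes from the loading are:
  at D: triangular load, peak 14: w₀L³/(45EI) = 683.5/EI
  at E: triangular load, peak 14: 7w₀L³/(360EI) = 598.1/EI
  at D: point load 86 at a = 2.6: Pab(L + b)/(6LEI) = 697.6/EI
  at E: point load 86 at a = 2.6: Pab(L + a)/(6LEI) = 465.1/EI
  θ_D0 = 1381/EI,  θ_E0 = 1063/EI
Flexibility coefficients: a unit moment at one end gives L/(3EI) there and L/(6EI) at the far end, so f₁₁ = f₂₂ = 4.333/EI and f₁₂ = f₂₁ = 2.167/EI.
Compatibility — zero rotation at each built-in end:
  4.333 M_D + 2.167 M_E = 1381
  2.167 M_D + 4.333 M_E = 1063
Solving the pair gives M_D = 261.4 kN·m and M_E = 114.6 kN·m (hogging).

M_D = 261.4 kN·m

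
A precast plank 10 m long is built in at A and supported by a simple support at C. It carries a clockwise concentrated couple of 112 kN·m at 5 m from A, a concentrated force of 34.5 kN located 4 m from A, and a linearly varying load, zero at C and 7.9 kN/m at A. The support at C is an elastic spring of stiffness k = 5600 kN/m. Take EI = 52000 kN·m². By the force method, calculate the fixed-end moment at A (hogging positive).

Remove the prop at C; the released (primary) structure is a cantilever built in at A.
Primary-structure tip deflection at C by superposition:
  clockwise couple 112 at a = 5: M₀a(2L − a)/(2EI) = 4200/EI
  point load 34.5 at a = 4: Pa²(3L − a)/(6EI) = 2392/EI
  triangular load, peak 7.9 at the fixed end: w₀L⁴/(30EI) = 2633/EI
  δ_0 = 9225/EI
Tip deflection under a unit load at C: L³/(3EI) = 333.3/EI.
With EI = 52000 kN·m²: δ_0 = 0.17741 m and δ_{CC} = 0.00641 m/kN.
Compatibility — the spring shortens by R_C/k under the reaction it provides: δ_0 − R_C·δ_{CC} = R_C/k. With 1/k = 0.000179 m/kN, R_C = δ_0 / (δ_{CC} + 1/k) = 0.17741 / (0.00641 + 0.000179) = 26.93 kN.
Moment equilibrium about A: M_A = Σ(load moments about A) − R_C·L = 381.7 − 26.93×10 = 112.4 kN·m.

M_A = 112.4 kN·m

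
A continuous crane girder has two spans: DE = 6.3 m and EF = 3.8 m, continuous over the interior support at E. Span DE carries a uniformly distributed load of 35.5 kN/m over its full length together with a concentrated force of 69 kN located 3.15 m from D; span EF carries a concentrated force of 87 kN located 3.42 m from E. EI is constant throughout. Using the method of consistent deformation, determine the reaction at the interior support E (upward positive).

Release continuity at E by inserting a hinge; the redundant is the internal moment M_E. The primary structure is two simply-supported spans DE and EF.
Rotations at E on the released spans (each span's end-slope, ×1/EI):
  span DE: UDL 35.5: wL³/(24EI) = 369.9/EI
  span DE: point load 69 at a = 3.15: Pab(L + a)/(6LEI) = 171.2/EI
  span EF: point load 87 at a = 3.42: Pab(L + b)/(6LEI) = 20.73/EI
  relative rotation θ_0 = (541 + 20.73)/EI = 561.8/EI
A unit hogging moment at E produces rotation L₁/(3EI) + L₂/(3EI) = 3.367/EI.
Compatibility: M_E·(L₁+L₂)/(3EI) = θ_0, giving M_E = 166.9 kN·m (hogging).
Span DE, ΣM about D with M_E applied at E: R_E^{DE}·6.3 = 921.8 + 166.9, so R_E^{DE} = 172.8 kN and R_D = 292.6 − 172.8 = 119.8 kN.
Span EF, ΣM about F: R_E^{EF}·3.8 = 33.06 + 166.9, so R_E^{EF} = 52.61 kN and R_F = 87 − 52.61 = 34.39 kN.
R_E = 172.8 + 52.61 = 225.4 kN.

R_E = 225.4 kN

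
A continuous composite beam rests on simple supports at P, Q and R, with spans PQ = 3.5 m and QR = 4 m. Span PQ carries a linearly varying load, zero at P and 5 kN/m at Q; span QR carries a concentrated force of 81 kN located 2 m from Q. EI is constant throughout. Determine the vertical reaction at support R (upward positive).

R_R = 31.92 kN

Take M_Q as the redundant. Released structure: two simple spans PQ and QR with a hinge at Q.
Discontinuity in slope at Q on the released structure — sum the simple-span end rotations:
  span PQ: triangular load, peak 5: w₀L³/(45EI) = 4.764/EI
  span QR: point load 81 at a = 2: Pab(L + b)/(6LEI) = 81/EI
  relative rotation θ_0 = (4.764 + 81)/EI = 85.76/EI
A unit hogging moment at Q produces rotation L₁/(3EI) + L₂/(3EI) = 2.5/EI.
Compatibility: M_Q·(L₁+L₂)/(3EI) = θ_0, giving M_Q = 34.31 kN·m (hogging).
Span QR, ΣM about R: R_Q^{QR}·4 = 162 + 34.31, so R_Q^{QR} = 49.08 kN and R_R = 81 − 49.08 = 31.92 kN.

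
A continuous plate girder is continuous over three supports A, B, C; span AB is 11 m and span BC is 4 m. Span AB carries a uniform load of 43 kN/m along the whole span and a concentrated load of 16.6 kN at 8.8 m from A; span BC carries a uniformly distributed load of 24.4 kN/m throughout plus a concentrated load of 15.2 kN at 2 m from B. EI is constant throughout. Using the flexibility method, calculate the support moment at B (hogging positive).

Take M_B as the redundant. Released structure: two simple spans AB and BC with a hinge at B.
Discontinuity in slope at B on the released structure — sum the simple-span end rotations:
  span AB: UDL 43: wL³/(24EI) = 2385/EI
  span AB: point load 16.6 at a = 8.8: Pab(L + a)/(6LEI) = 96.41/EI
  span BC: UDL 24.4: wL³/(24EI) = 65.07/EI
  span BC: point load 15.2 at a = 2: Pab(L + b)/(6LEI) = 15.2/EI
  relative rotation θ_0 = (2481 + 80.27)/EI = 2561/EI
A unit hogging moment at B produces rotation L₁/(3EI) + L₂/(3EI) = 5/EI.
Compatibility: M_B·(L₁+L₂)/(3EI) = θ_0, giving M_B = 512.3 kN·m (hogging).

M_B = 512.3 kN·m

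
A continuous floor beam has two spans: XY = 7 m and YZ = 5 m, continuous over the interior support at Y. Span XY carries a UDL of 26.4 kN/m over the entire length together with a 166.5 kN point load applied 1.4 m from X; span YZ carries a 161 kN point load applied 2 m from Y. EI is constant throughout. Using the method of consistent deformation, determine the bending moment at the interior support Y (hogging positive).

M_Y = 224 kN·m

Release continuity at Y by inserting a hinge; the redundant is the internal moment M_Y. The primary structure is two simply-supported spans XY and YZ.
Rotations at Y on the released spans (each span's end-slope, ×1/EI):
  span XY: UDL 26.4: wL³/(24EI) = 377.3/EI
  span XY: point load 166.5 at a = 1.4: Pab(L + a)/(6LEI) = 261.1/EI
  span YZ: point load 161 at a = 2: Pab(L + b)/(6LEI) = 257.6/EI
  relative rotation θ_0 = (638.4 + 257.6)/EI = 896/EI
A unit hogging moment at Y produces rotation L₁/(3EI) + L₂/(3EI) = 4/EI.
Compatibility: M_Y·(L₁+L₂)/(3EI) = θ_0, giving M_Y = 224 kN·m (hogging).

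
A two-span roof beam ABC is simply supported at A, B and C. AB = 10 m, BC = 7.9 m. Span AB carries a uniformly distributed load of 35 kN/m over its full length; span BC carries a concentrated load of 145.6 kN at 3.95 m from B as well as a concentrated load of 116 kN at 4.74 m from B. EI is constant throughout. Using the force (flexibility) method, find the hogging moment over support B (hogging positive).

Release continuity at B by inserting a hinge; the redundant is the internal moment M_B. The primary structure is two simply-supported spans AB and BC.
Discontinuity in slope at B on the released structure — sum the simple-span end rotations:
  span AB: UDL 35: wL³/(24EI) = 1458/EI
  span BC: point load 145.6 at a = 3.95: Pab(L + b)/(6LEI) = 567.9/EI
  span BC: point load 116 at a = 4.74: Pab(L + b)/(6LEI) = 405.4/EI
  relative rotation θ_0 = (1458 + 973.3)/EI = 2432/EI
A unit hogging moment at B produces rotation L₁/(3EI) + L₂/(3EI) = 5.967/EI.
Slope continuity at B: θ_0 = M_B·5.967/EI, so M_B = 2432/5.967 = 407.5 kN·m (hogging).

M_B = 407.5 kN·m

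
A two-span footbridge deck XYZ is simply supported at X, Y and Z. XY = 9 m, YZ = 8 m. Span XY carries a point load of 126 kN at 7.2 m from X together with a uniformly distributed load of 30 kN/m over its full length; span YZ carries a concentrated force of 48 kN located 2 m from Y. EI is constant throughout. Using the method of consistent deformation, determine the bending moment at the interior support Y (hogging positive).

M_Y = 276.9 kN·m

Insert a hinge at Y; M_Y is the redundant, and each span becomes simply supported.
Discontinuity in slope at Y on the released structure — sum the simple-span end rotations:
  span XY: point load 126 at a = 7.2: Pab(L + a)/(6LEI) = 489.9/EI
  span XY: UDL 30: wL³/(24EI) = 911.2/EI
  span YZ: point load 48 at a = 2: Pab(L + b)/(6LEI) = 168/EI
  relative rotation θ_0 = (1401 + 168)/EI = 1569/EI
A unit hogging moment at Y produces rotation L₁/(3EI) + L₂/(3EI) = 5.667/EI.
Compatibility: M_Y·(L₁+L₂)/(3EI) = θ_0, giving M_Y = 276.9 kN·m (hogging).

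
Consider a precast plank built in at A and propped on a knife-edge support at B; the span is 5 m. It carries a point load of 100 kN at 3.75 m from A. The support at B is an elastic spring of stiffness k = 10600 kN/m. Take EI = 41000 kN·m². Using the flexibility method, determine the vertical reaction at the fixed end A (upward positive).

Choose R_B as the redundant. The primary structure is the cantilever fixed at A.
Primary-structure tip deflection at B by superposition:
  point load 100 at a = 3.75: Pa²(3L − a)/(6EI) = 2637/EI
Tip deflection under a unit load at B: L³/(3EI) = 41.67/EI.
With EI = 41000 kN·m²: δ_0 = 0.06431 m and δ_{BB} = 0.001016 m/kN.
Compatibility — the spring shortens by R_B/k under the reaction it provides: δ_0 − R_B·δ_{BB} = R_B/k. With 1/k = 0.000094 m/kN, R_B = δ_0 / (δ_{BB} + 1/k) = 0.06431 / (0.001016 + 0.000094) = 57.91 kN.
Vertical equilibrium: R_A = ΣP − R_B = 100 − 57.91 = 42.09 kN.

R_A = 42.09 kN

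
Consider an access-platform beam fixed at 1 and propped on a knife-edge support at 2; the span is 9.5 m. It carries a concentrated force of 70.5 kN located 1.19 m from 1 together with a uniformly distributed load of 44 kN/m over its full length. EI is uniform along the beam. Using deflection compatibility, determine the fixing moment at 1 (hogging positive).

M_1 = 565.2 kN·m

Remove the prop at 2; the released (primary) structure is a cantilever built in at 1.
Deflection at 2 on the released cantilever, summing each load's contribution:
  point load 70.5 at a = 1.19: Pa²(3L − a)/(6EI) = 454.4/EI
  UDL 44: wL⁴/(8EI) = 44798/EI
  δ_0 = 45252/EI
Flexibility coefficient — unit upward force at 2: δ_{22} = L³/(3EI) = 285.8/EI.
The prop prevents deflection at 2: R_2 = δ_0/δ_{22} = 45252/285.8 = 158.3 kN.
Moment equilibrium about 1: M_1 = Σ(load moments about 1) − R_2·L = 2069 − 158.3×9.5 = 565.2 kN·m.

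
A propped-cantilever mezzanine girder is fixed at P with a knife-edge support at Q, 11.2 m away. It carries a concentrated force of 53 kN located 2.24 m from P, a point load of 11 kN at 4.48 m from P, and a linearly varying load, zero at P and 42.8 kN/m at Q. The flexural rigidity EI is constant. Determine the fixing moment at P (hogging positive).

M_P = 422.3 kN·m

Choose R_Q as the redundant. The primary structure is the cantilever fixed at P.
Primary-structure tip deflection at Q by superposition:
  point load 53 at a = 2.24: Pa²(3L − a)/(6EI) = 1390/EI
  point load 11 at a = 4.48: Pa²(3L − a)/(6EI) = 1071/EI
  triangular load, peak 42.8 at the free end: 11w₀L⁴/(120EI) = 61734/EI
  δ_0 = 64196/EI
Tip deflection under a unit load at Q: L³/(3EI) = 468.3/EI.
Compatibility at Q: δ_0 − R_Q·δ_{QQ} = 0, so R_Q = 64196/468.3 = 137.1 kN.
Moment equilibrium about P: M_P = Σ(load moments about P) − R_Q·L = 1958 − 137.1×11.2 = 422.3 kN·m.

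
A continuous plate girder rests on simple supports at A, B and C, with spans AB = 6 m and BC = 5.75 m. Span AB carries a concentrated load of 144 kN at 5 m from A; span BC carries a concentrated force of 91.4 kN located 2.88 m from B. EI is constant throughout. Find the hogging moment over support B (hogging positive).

Insert a hinge at B; M_B is the redundant, and each span becomes simply supported.
Rotations at B on the released spans (each span's end-slope, ×1/EI):
  span AB: point load 144 at a = 5: Pab(L + a)/(6LEI) = 220/EI
  span BC: point load 91.4 at a = 2.88: Pab(L + b)/(6LEI) = 188.8/EI
  relative rotation θ_0 = (220 + 188.8)/EI = 408.8/EI
A unit hogging moment at B produces rotation L₁/(3EI) + L₂/(3EI) = 3.917/EI.
Slope continuity at B: θ_0 = M_B·3.917/EI, so M_B = 408.8/3.917 = 104.4 kN·m (hogging).

M_B = 104.4 kN·m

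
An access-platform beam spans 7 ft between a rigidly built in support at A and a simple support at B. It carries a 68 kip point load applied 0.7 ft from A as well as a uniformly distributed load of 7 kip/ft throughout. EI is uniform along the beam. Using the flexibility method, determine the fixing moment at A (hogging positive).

M_A = 83.57 kip·ft

Take the reaction at B as the redundant and release it; the primary structure is a cantilever fixed at A.
Downward deflection at the released point B due to the loads:
  point load 68 at a = 0.7: Pa²(3L − a)/(6EI) = 112.7/EI
  UDL 7: wL⁴/(8EI) = 2101/EI
  δ_0 = 2214/EI
Flexibility coefficient — unit upward force at B: δ_{BB} = L³/(3EI) = 114.3/EI.
The prop prevents deflection at B: R_B = δ_0/δ_{BB} = 2214/114.3 = 19.36 kip.
Moment equilibrium about A: M_A = Σ(load moments about A) − R_B·L = 219.1 − 19.36×7 = 83.57 kip·ft.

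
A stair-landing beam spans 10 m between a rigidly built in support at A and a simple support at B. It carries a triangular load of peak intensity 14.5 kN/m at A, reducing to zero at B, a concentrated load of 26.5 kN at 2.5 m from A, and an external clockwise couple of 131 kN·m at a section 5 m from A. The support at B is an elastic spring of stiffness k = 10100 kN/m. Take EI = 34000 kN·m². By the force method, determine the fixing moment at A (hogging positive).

M_A = 126.9 kN·m

Release the roller at B. Primary structure: cantilever fixed at A.
Primary-structure tip deflection at B by superposition:
  triangular load, peak 14.5 at the fixed end: w₀L⁴/(30EI) = 4833/EI
  point load 26.5 at a = 2.5: Pa²(3L − a)/(6EI) = 759.1/EI
  clockwise couple 131 at a = 5: M₀a(2L − a)/(2EI) = 4912/EI
  δ_0 = 10505/EI
Tip deflection under a unit load at B: L³/(3EI) = 333.3/EI.
With EI = 34000 kN·m²: δ_0 = 0.30897 m and δ_{BB} = 0.009804 m/kN.
Compatibility — the spring shortens by R_B/k under the reaction it provides: δ_0 − R_B·δ_{BB} = R_B/k. With 1/k = 0.000099 m/kN, R_B = δ_0 / (δ_{BB} + 1/k) = 0.30897 / (0.009804 + 0.000099) = 31.2 kN.
Moment equilibrium about A: M_A = Σ(load moments about A) − R_B·L = 438.9 − 31.2×10 = 126.9 kN·m.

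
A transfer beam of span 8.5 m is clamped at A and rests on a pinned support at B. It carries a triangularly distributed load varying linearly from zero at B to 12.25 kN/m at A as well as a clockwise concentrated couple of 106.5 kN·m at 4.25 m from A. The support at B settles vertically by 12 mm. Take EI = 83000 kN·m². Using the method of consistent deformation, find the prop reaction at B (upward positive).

R_B = 19.64 kN

Take the reaction at B as the redundant and release it; the primary structure is a cantilever fixed at A.
Downward deflection at the released point B due to the loads:
  triangular load, peak 12.25 at the fixed end: w₀L⁴/(30EI) = 2132/EI
  clockwise couple 106.5 at a = 4.25: M₀a(2L − a)/(2EI) = 2885/EI
  δ_0 = 5017/EI
Tip deflection under a unit load at B: L³/(3EI) = 204.7/EI.
With EI = 83000 kN·m²: δ_0 = 0.060446 m and δ_{BB} = 0.002466 m/kN.
Compatibility — the beam at B must follow the support down by 0.012 m: δ_0 − R_B·δ_{BB} = 0.012, so R_B = (0.060446 − 0.012)/0.002466 = 19.64 kN.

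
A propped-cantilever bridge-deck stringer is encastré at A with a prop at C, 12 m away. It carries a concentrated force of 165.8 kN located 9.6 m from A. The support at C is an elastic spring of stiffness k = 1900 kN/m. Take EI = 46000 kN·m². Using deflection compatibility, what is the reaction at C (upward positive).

R_C = 112 kN

Choose R_C as the redundant. The primary structure is the cantilever fixed at A.
Primary-structure tip deflection at C by superposition:
  point load 165.8 at a = 9.6: Pa²(3L − a)/(6EI) = 67233/EI
Flexibility coefficient — unit upward force at C: δ_{CC} = L³/(3EI) = 576/EI.
With EI = 46000 kN·m²: δ_0 = 1.4616 m and δ_{CC} = 0.012522 m/kN.
Compatibility — the spring shortens by R_C/k under the reaction it provides: δ_0 − R_C·δ_{CC} = R_C/k. With 1/k = 0.000526 m/kN, R_C = δ_0 / (δ_{CC} + 1/k) = 1.4616 / (0.012522 + 0.000526) = 112 kN.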